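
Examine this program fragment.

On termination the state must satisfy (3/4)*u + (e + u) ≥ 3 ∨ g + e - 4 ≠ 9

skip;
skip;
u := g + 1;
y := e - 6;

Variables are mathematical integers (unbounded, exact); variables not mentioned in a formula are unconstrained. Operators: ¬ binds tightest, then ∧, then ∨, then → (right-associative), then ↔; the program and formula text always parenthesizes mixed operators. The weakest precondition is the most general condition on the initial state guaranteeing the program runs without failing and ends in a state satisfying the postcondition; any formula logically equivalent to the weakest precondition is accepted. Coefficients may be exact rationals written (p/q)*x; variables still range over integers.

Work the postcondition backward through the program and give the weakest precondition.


Working backward. After the program, the postcondition (3/4)*u + (e + u) ≥ 3 ∨ g + e - 4 ≠ 9 must hold; in canonical form it is e + (7/4)*u ≥ 3 ∨ e + g ≠ 13.
Before y := e - 6: e + (7/4)*u ≥ 3 ∨ e + g ≠ 13
Before u := g + 1: e + (7/4)*g ≥ 5/4 ∨ e + g ≠ 13
Before skip: e + (7/4)*g ≥ 5/4 ∨ e + g ≠ 13
Before skip: e + (7/4)*g ≥ 5/4 ∨ e + g ≠ 13
Answer: WP = e + (7/4)*g ≥ 5/4 ∨ e + g ≠ 13


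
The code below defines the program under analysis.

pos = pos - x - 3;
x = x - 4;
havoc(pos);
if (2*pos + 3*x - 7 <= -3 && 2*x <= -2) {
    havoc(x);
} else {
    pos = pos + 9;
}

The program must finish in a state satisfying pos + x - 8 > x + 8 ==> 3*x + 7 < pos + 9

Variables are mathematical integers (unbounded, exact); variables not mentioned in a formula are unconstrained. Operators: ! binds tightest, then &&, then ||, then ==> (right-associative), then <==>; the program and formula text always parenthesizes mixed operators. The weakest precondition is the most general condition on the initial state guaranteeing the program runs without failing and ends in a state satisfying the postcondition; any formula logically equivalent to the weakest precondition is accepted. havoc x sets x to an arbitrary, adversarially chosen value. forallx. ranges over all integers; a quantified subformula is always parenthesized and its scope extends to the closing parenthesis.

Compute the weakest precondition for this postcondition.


Working backward. After the program, the postcondition pos + x - 8 > x + 8 ==> 3*x + 7 < pos + 9 must hold; in canonical form it is pos > 16 ==> 3*x < pos + 2.
Then branch requires forall x_1. (pos > 16 ==> 3*x_1 < pos + 2); else branch requires pos > 7 ==> 3*x < pos + 11.
Before the if: ((2*pos + 3*x <= 4 && 2*x <= -2) ==> (forall x_1. (pos > 16 ==> 3*x_1 < pos + 2))) && ((!(2*pos + 3*x <= 4 && 2*x <= -2)) ==> (pos > 7 ==> 3*x < pos + 11))
Before havoc pos: forall pos_1. (((2*pos_1 + 3*x <= 4 && 2*x <= -2) ==> (forall x_1. (pos_1 > 16 ==> 3*x_1 < pos_1 + 2))) && ((!(2*pos_1 + 3*x <= 4 && 2*x <= -2)) ==> (pos_1 > 7 ==> 3*x < pos_1 + 11)))
Before x := x - 4: forall pos_1. (((2*pos_1 + 3*x <= 16 && 2*x <= 6) ==> (forall x_1. (pos_1 > 16 ==> 3*x_1 < pos_1 + 2))) && ((!(2*pos_1 + 3*x <= 16 && 2*x <= 6)) ==> (pos_1 > 7 ==> 3*x < pos_1 + 23)))
Before pos := pos - x - 3: forall pos_1. (((2*pos_1 + 3*x <= 16 && 2*x <= 6) ==> (forall x_1. (pos_1 > 16 ==> 3*x_1 < pos_1 + 2))) && ((!(2*pos_1 + 3*x <= 16 && 2*x <= 6)) ==> (pos_1 > 7 ==> 3*x < pos_1 + 23)))
Answer: WP = forall pos_1. (((2*pos_1 + 3*x <= 16 && 2*x <= 6) ==> (forall x_1. (pos_1 > 16 ==> 3*x_1 < pos_1 + 2))) && ((!(2*pos_1 + 3*x <= 16 && 2*x <= 6)) ==> (pos_1 > 7 ==> 3*x < pos_1 + 23)))


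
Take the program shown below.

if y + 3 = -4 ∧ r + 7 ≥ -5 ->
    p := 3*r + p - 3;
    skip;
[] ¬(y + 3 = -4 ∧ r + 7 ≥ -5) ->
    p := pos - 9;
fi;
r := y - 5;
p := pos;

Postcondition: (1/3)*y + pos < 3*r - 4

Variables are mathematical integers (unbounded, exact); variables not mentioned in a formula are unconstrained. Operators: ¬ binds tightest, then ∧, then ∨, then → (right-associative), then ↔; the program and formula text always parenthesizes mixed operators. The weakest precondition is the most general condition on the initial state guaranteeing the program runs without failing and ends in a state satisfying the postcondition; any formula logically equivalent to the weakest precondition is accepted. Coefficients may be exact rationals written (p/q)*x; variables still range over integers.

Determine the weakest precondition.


Working backward. After the program, the postcondition (1/3)*y + pos < 3*r - 4 must hold; in canonical form it is pos + (1/3)*y < 3*r - 4.
Before p := pos: pos + (1/3)*y < 3*r - 4
Before r := y - 5: pos < (8/3)*y - 19
Then branch requires pos < (8/3)*y - 19; else branch requires pos < (8/3)*y - 19.
Before the if: ((y = -7 ∧ r ≥ -12) → pos < (8/3)*y - 19) ∧ ((¬(y = -7 ∧ r ≥ -12)) → pos < (8/3)*y - 19)
Answer: WP = ((y = -7 ∧ r ≥ -12) → pos < (8/3)*y - 19) ∧ ((¬(y = -7 ∧ r ≥ -12)) → pos < (8/3)*y - 19)


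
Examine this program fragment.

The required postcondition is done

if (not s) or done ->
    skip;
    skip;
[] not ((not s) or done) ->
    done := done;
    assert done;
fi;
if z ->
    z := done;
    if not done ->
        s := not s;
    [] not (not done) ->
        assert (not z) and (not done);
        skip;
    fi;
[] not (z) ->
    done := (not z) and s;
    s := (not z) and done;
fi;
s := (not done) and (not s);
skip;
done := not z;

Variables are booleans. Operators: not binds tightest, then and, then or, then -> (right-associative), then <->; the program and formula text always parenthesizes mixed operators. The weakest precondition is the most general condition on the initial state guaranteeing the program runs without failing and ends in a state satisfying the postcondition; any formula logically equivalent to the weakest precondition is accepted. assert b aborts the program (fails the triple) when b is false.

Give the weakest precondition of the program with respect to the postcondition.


Working backward. After the program, done must hold.
Before done := not z: not z
Before skip: not z
Before s := (not done) and (not s): not z
Then branch requires done -> (not done); else branch requires not z.
Before the if: z -> (done -> (not done))
Then branch requires z -> (done -> (not done)); else branch requires done and (z -> (done -> (not done))).
Before the if: (((not s) or done) -> (z -> (done -> (not done)))) and ((not ((not s) or done)) -> (done and (z -> (done -> (not done)))))
Answer: WP = (((not s) or done) -> (z -> (done -> (not done)))) and ((not ((not s) or done)) -> (done and (z -> (done -> (not done)))))


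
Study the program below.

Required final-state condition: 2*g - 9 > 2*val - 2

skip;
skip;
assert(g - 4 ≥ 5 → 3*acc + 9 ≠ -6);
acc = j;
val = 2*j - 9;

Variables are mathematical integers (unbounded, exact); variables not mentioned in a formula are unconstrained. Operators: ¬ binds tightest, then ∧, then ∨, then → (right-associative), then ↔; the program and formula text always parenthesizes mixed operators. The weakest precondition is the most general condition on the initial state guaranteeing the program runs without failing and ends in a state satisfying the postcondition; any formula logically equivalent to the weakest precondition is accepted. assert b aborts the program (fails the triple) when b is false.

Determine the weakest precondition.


Working backward. After the program, the postcondition 2*g - 9 > 2*val - 2 must hold; in canonical form it is 2*g > 2*val + 7.
Before val := 2*j - 9: 2*g > 4*j - 11
Before acc := j: 2*g > 4*j - 11
Before assert g - 4 ≥ 5 → 3*acc + 9 ≠ -6: (g ≥ 9 → 3*acc ≠ -15) ∧ 2*g > 4*j - 11
Before skip: (g ≥ 9 → 3*acc ≠ -15) ∧ 2*g > 4*j - 11
Before skip: (g ≥ 9 → 3*acc ≠ -15) ∧ 2*g > 4*j - 11
Answer: WP = (g ≥ 9 → 3*acc ≠ -15) ∧ 2*g > 4*j - 11


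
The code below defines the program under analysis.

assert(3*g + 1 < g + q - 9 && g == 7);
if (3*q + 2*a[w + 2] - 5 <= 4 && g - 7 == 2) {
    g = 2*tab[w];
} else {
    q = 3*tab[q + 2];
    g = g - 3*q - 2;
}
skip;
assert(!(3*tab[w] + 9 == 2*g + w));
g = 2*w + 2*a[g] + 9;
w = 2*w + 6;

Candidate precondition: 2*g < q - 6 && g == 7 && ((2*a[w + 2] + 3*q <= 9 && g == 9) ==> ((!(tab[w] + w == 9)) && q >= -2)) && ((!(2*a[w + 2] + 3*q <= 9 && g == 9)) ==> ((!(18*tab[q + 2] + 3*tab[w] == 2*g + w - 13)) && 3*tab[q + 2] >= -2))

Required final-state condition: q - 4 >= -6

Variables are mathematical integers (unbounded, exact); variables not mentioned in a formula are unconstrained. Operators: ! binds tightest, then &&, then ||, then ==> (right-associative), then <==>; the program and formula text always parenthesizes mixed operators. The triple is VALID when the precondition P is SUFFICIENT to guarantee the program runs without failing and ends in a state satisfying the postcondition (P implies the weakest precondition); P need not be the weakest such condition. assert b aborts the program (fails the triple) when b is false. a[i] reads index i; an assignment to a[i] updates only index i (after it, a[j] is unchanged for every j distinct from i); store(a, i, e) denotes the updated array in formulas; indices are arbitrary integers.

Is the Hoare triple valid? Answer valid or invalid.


Working backward. After the program, the postcondition q - 4 >= -6 must hold; in canonical form it is q >= -2.
Before w := 2*w + 6: q >= -2
Before g := 2*w + 2*a[g] + 9: q >= -2
Before assert !(3*tab[w] + 9 == 2*g + w): (!(3*tab[w] == 2*g + w - 9)) && q >= -2
Before skip: (!(3*tab[w] == 2*g + w - 9)) && q >= -2
Then branch requires (!(tab[w] + w == 9)) && q >= -2; else branch requires (!(18*tab[q + 2] + 3*tab[w] == 2*g + w - 13)) && 3*tab[q + 2] >= -2.
Before the if: ((2*a[w + 2] + 3*q <= 9 && g == 9) ==> ((!(tab[w] + w == 9)) && q >= -2)) && ((!(2*a[w + 2] + 3*q <= 9 && g == 9)) ==> ((!(18*tab[q + 2] + 3*tab[w] == 2*g + w - 13)) && 3*tab[q + 2] >= -2))
Before assert 3*g + 1 < g + q - 9 && g == 7: 2*g < q - 10 && g == 7 && ((2*a[w + 2] + 3*q <= 9 && g == 9) ==> ((!(tab[w] + w == 9)) && q >= -2)) && ((!(2*a[w + 2] + 3*q <= 9 && g == 9)) ==> ((!(18*tab[q + 2] + 3*tab[w] == 2*g + w - 13)) && 3*tab[q + 2] >= -2))
The weakest precondition is 2*g < q - 10 && g == 7 && ((2*a[w + 2] + 3*q <= 9 && g == 9) ==> ((!(tab[w] + w == 9)) && q >= -2)) && ((!(2*a[w + 2] + 3*q <= 9 && g == 9)) ==> ((!(18*tab[q + 2] + 3*tab[w] == 2*g + w - 13)) && 3*tab[q + 2] >= -2)).
Check whether 2*g < q - 6 && g == 7 && ((2*a[w + 2] + 3*q <= 9 && g == 9) ==> ((!(tab[w] + w == 9)) && q >= -2)) && ((!(2*a[w + 2] + 3*q <= 9 && g == 9)) ==> ((!(18*tab[q + 2] + 3*tab[w] == 2*g + w - 13)) && 3*tab[q + 2] >= -2)) implies it.
Countermodel: at the initial state a = {[0] = 0, [2] = 0, [23] = 0, elsewhere 0}, g = 7, q = 21, tab = {[0] = -7040, [2] = 0, [23] = 0, elsewhere 0}, w = 0, the precondition holds but the weakest precondition fails.
Answer: invalid


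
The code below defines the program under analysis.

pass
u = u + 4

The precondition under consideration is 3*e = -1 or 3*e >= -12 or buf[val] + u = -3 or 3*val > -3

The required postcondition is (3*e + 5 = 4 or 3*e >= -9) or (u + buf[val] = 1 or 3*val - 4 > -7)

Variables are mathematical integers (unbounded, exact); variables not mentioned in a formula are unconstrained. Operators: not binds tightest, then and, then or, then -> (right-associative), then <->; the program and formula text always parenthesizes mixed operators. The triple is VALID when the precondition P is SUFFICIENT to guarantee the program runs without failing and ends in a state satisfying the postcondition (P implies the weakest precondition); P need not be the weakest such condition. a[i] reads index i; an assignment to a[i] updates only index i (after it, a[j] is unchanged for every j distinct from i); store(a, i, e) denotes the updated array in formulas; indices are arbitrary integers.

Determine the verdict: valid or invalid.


Working backward. After the program, the postcondition (3*e + 5 = 4 or 3*e >= -9) or (u + buf[val] = 1 or 3*val - 4 > -7) must hold; in canonical form it is 3*e = -1 or 3*e >= -9 or buf[val] + u = 1 or 3*val > -3.
Before u := u + 4: 3*e = -1 or 3*e >= -9 or buf[val] + u = -3 or 3*val > -3
Before skip: 3*e = -1 or 3*e >= -9 or buf[val] + u = -3 or 3*val > -3
The weakest precondition is 3*e = -1 or 3*e >= -9 or buf[val] + u = -3 or 3*val > -3.
Check whether 3*e = -1 or 3*e >= -12 or buf[val] + u = -3 or 3*val > -3 implies it.
Countermodel: at the initial state buf = {[-1] = 0, elsewhere 0}, e = -4, u = -2, val = -1, the precondition holds but the weakest precondition fails.
Answer: invalid


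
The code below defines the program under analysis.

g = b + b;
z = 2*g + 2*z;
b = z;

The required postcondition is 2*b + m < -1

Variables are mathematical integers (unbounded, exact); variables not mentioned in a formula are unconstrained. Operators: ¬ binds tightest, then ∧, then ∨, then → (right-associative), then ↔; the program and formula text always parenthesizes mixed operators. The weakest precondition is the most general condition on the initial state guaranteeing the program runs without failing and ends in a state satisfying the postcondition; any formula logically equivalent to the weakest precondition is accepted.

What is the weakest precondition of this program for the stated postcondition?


Working backward. After the program, 2*b + m < -1 must hold.
Before b := z: m + 2*z < -1
Before z := 2*g + 2*z: 4*g + m + 4*z < -1
Before g := b + b: 8*b + m + 4*z < -1
Answer: WP = 8*b + m + 4*z < -1


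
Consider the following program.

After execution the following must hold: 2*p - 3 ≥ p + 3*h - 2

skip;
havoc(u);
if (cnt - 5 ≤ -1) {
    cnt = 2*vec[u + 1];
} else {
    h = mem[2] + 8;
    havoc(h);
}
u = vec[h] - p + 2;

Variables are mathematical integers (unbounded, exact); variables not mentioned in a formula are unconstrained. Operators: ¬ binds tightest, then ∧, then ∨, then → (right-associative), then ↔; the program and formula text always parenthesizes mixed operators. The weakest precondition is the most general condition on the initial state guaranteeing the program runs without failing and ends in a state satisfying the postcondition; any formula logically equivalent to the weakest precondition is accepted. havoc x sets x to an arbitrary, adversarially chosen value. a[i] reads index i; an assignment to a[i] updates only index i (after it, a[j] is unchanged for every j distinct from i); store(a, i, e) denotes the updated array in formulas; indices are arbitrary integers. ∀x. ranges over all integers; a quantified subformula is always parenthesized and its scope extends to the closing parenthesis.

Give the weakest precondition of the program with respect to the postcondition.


Working backward. After the program, the postcondition 2*p - 3 ≥ p + 3*h - 2 must hold; in canonical form it is p ≥ 3*h + 1.
Before u := vec[h] - p + 2: p ≥ 3*h + 1
Then branch requires p ≥ 3*h + 1; else branch requires ∀h_1. p ≥ 3*h_1 + 1.
Before the if: (cnt ≤ 4 → p ≥ 3*h + 1) ∧ ((¬(cnt ≤ 4)) → (∀h_1. p ≥ 3*h_1 + 1))
Before havoc u: (cnt ≤ 4 → p ≥ 3*h + 1) ∧ ((¬(cnt ≤ 4)) → (∀h_1. p ≥ 3*h_1 + 1))
Before skip: (cnt ≤ 4 → p ≥ 3*h + 1) ∧ ((¬(cnt ≤ 4)) → (∀h_1. p ≥ 3*h_1 + 1))
Answer: WP = (cnt ≤ 4 → p ≥ 3*h + 1) ∧ ((¬(cnt ≤ 4)) → (∀h_1. p ≥ 3*h_1 + 1))


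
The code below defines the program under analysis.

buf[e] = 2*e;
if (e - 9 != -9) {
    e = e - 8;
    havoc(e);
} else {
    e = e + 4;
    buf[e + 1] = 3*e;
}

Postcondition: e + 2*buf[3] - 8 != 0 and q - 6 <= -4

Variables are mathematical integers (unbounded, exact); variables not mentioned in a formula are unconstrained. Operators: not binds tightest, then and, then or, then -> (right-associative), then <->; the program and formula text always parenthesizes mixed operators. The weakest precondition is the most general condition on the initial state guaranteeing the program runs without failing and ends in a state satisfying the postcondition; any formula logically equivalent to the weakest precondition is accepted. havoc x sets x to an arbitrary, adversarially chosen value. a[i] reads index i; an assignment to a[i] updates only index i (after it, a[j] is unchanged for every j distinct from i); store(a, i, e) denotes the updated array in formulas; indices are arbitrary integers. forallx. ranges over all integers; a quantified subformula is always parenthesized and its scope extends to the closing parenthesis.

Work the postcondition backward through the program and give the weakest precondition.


Working backward. After the program, the postcondition e + 2*buf[3] - 8 != 0 and q - 6 <= -4 must hold; in canonical form it is 2*buf[3] + e != 8 and q <= 2.
Then branch requires forall e_1. (2*buf[3] + e_1 != 8 and q <= 2); else branch requires 2*store(buf, e + 5, 3*e + 12)[3] + e != 4 and q <= 2.
Before the if: (e != 0 -> (forall e_1. (2*buf[3] + e_1 != 8 and q <= 2))) and ((not (e != 0)) -> (2*store(buf, e + 5, 3*e + 12)[3] + e != 4 and q <= 2))
Before buf[e] := 2*e: (e != 0 -> (forall e_1. (2*store(buf, e, 2*e)[3] + e_1 != 8 and q <= 2))) and ((not (e != 0)) -> (2*store(store(buf, e, 2*e), e + 5, 3*e + 12)[3] + e != 4 and q <= 2))
Answer: WP = (e != 0 -> (forall e_1. (2*store(buf, e, 2*e)[3] + e_1 != 8 and q <= 2))) and ((not (e != 0)) -> (2*store(store(buf, e, 2*e), e + 5, 3*e + 12)[3] + e != 4 and q <= 2))


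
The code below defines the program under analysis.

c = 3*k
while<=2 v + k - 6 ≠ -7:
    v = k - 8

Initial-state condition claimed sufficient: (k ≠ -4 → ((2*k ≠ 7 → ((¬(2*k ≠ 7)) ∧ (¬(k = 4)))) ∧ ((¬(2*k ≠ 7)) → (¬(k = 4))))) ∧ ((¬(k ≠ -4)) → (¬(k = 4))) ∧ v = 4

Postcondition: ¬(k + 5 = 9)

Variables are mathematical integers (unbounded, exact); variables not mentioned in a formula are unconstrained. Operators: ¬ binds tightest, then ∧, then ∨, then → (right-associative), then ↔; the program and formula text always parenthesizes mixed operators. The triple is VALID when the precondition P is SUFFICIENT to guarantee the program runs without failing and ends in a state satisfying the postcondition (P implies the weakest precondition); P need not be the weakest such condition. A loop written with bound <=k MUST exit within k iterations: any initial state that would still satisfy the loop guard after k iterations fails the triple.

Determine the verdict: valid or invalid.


Working backward. After the program, the postcondition ¬(k + 5 = 9) must hold; in canonical form it is ¬(k = 4).
Before the loop (bound <=2), unroll the exhaustion recursion (WP_0 = exit-now case; WP_j = one more guarded iteration, up to j = 2):
  WP_0: (¬(k + v ≠ -1)) ∧ (¬(k = 4))
  WP_1: (k + v ≠ -1 → ((¬(2*k ≠ 7)) ∧ (¬(k = 4)))) ∧ ((¬(k + v ≠ -1)) → (¬(k = 4)))
  WP_2: (k + v ≠ -1 → ((2*k ≠ 7 → ((¬(2*k ≠ 7)) ∧ (¬(k = 4)))) ∧ ((¬(2*k ≠ 7)) → (¬(k = 4))))) ∧ ((¬(k + v ≠ -1)) → (¬(k = 4)))
So before the loop: (k + v ≠ -1 → ((2*k ≠ 7 → ((¬(2*k ≠ 7)) ∧ (¬(k = 4)))) ∧ ((¬(2*k ≠ 7)) → (¬(k = 4))))) ∧ ((¬(k + v ≠ -1)) → (¬(k = 4)))
Before c := 3*k: (k + v ≠ -1 → ((2*k ≠ 7 → ((¬(2*k ≠ 7)) ∧ (¬(k = 4)))) ∧ ((¬(2*k ≠ 7)) → (¬(k = 4))))) ∧ ((¬(k + v ≠ -1)) → (¬(k = 4)))
The weakest precondition is (k + v ≠ -1 → ((2*k ≠ 7 → ((¬(2*k ≠ 7)) ∧ (¬(k = 4)))) ∧ ((¬(2*k ≠ 7)) → (¬(k = 4))))) ∧ ((¬(k + v ≠ -1)) → (¬(k = 4))).
Check whether (k ≠ -4 → ((2*k ≠ 7 → ((¬(2*k ≠ 7)) ∧ (¬(k = 4)))) ∧ ((¬(2*k ≠ 7)) → (¬(k = 4))))) ∧ ((¬(k ≠ -4)) → (¬(k = 4))) ∧ v = 4 implies it.
Countermodel: at the initial state k = -4, v = 4, the precondition holds but the weakest precondition fails.
Answer: invalid


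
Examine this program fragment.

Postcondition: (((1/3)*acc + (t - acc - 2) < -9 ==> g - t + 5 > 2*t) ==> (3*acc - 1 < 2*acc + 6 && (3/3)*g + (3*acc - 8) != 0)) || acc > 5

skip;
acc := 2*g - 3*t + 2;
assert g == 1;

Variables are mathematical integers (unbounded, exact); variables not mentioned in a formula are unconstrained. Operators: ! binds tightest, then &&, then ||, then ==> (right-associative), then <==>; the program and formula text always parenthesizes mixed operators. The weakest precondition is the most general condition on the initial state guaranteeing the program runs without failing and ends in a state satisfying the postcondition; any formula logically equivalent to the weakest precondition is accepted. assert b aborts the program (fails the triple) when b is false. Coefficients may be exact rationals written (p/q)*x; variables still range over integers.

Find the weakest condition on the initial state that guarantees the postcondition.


Working backward. After the program, the postcondition (((1/3)*acc + (t - acc - 2) < -9 ==> g - t + 5 > 2*t) ==> (3*acc - 1 < 2*acc + 6 && (3/3)*g + (3*acc - 8) != 0)) || acc > 5 must hold; in canonical form it is ((t < (2/3)*acc - 7 ==> g > 3*t - 5) ==> (acc < 7 && 3*acc + g != 8)) || acc > 5.
Before assert g == 1: g == 1 && (((t < (2/3)*acc - 7 ==> g > 3*t - 5) ==> (acc < 7 && 3*acc + g != 8)) || acc > 5)
Before acc := 2*g - 3*t + 2: g == 1 && (((3*t < (4/3)*g - 17/3 ==> g > 3*t - 5) ==> (2*g < 3*t + 5 && 7*g != 9*t + 2)) || 2*g > 3*t + 3)
Before skip: g == 1 && (((3*t < (4/3)*g - 17/3 ==> g > 3*t - 5) ==> (2*g < 3*t + 5 && 7*g != 9*t + 2)) || 2*g > 3*t + 3)
Answer: WP = g == 1 && (((3*t < (4/3)*g - 17/3 ==> g > 3*t - 5) ==> (2*g < 3*t + 5 && 7*g != 9*t + 2)) || 2*g > 3*t + 3)


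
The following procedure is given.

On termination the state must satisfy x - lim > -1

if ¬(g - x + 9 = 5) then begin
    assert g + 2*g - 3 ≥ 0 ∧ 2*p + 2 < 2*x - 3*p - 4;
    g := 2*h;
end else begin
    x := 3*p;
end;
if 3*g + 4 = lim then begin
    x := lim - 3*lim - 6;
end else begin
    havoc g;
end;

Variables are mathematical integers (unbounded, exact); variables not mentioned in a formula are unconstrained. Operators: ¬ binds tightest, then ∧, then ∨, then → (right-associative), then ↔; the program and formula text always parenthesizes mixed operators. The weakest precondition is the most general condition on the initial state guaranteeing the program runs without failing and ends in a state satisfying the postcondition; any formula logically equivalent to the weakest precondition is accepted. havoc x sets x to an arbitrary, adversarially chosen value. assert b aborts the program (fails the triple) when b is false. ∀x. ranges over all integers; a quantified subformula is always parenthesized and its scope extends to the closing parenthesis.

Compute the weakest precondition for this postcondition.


Working backward. After the program, the postcondition x - lim > -1 must hold; in canonical form it is x > lim - 1.
Then branch requires 3*lim < -5; else branch requires x > lim - 1.
Before the if: (3*g = lim - 4 → 3*lim < -5) ∧ ((¬(3*g = lim - 4)) → x > lim - 1)
Then branch requires 3*g ≥ 3 ∧ 5*p < 2*x - 6 ∧ (6*h = lim - 4 → 3*lim < -5) ∧ ((¬(6*h = lim - 4)) → x > lim - 1); else branch requires (3*g = lim - 4 → 3*lim < -5) ∧ ((¬(3*g = lim - 4)) → 3*p > lim - 1).
Before the if: ((¬(g = x - 4)) → (3*g ≥ 3 ∧ 5*p < 2*x - 6 ∧ (6*h = lim - 4 → 3*lim < -5) ∧ ((¬(6*h = lim - 4)) → x > lim - 1))) ∧ (g = x - 4 → ((3*g = lim - 4 → 3*lim < -5) ∧ ((¬(3*g = lim - 4)) → 3*p > lim - 1)))
Answer: WP = ((¬(g = x - 4)) → (3*g ≥ 3 ∧ 5*p < 2*x - 6 ∧ (6*h = lim - 4 → 3*lim < -5) ∧ ((¬(6*h = lim - 4)) → x > lim - 1))) ∧ (g = x - 4 → ((3*g = lim - 4 → 3*lim < -5) ∧ ((¬(3*g = lim - 4)) → 3*p > lim - 1)))


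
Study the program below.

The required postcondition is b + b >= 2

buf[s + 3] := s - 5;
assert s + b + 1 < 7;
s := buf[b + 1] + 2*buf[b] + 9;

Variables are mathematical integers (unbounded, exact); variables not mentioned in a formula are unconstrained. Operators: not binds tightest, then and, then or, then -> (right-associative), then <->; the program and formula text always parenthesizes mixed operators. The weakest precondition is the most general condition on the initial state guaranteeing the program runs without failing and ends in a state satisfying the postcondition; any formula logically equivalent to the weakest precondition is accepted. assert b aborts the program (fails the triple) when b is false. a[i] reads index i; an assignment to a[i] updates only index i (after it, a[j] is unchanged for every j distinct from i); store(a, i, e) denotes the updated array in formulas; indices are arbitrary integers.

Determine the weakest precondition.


Working backward. After the program, the postcondition b + b >= 2 must hold; in canonical form it is 2*b >= 2.
Before s := buf[b + 1] + 2*buf[b] + 9: 2*b >= 2
Before assert s + b + 1 < 7: b + s < 6 and 2*b >= 2
Before buf[s + 3] := s - 5: b + s < 6 and 2*b >= 2
Answer: WP = b + s < 6 and 2*b >= 2


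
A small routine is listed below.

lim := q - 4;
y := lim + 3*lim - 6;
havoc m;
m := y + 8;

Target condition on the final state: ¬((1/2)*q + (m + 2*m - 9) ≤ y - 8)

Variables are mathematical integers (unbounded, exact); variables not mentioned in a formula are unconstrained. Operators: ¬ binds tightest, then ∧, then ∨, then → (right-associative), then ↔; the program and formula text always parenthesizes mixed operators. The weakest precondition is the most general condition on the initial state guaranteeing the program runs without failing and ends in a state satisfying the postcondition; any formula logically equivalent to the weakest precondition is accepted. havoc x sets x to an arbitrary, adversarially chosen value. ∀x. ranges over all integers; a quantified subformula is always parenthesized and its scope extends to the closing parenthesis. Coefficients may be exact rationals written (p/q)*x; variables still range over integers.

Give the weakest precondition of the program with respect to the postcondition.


Working backward. After the program, the postcondition ¬((1/2)*q + (m + 2*m - 9) ≤ y - 8) must hold; in canonical form it is ¬(3*m + (1/2)*q ≤ y + 1).
Before m := y + 8: ¬((1/2)*q + 2*y ≤ -23)
Before havoc m: ¬((1/2)*q + 2*y ≤ -23)
Before y := lim + 3*lim - 6: ¬(8*lim + (1/2)*q ≤ -11)
Before lim := q - 4: ¬((17/2)*q ≤ 21)
Answer: WP = ¬((17/2)*q ≤ 21)


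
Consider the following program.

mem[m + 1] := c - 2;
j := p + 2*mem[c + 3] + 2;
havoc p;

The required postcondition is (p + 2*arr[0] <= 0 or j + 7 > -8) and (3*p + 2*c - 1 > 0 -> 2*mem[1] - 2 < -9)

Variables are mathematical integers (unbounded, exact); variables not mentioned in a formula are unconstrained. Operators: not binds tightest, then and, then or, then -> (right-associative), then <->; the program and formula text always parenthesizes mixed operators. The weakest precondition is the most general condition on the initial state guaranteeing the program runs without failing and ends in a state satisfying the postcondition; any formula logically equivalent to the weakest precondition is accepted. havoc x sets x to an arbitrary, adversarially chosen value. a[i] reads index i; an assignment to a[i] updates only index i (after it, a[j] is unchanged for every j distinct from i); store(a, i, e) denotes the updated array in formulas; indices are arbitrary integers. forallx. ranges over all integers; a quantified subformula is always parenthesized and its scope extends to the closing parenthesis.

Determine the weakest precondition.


Working backward. After the program, the postcondition (p + 2*arr[0] <= 0 or j + 7 > -8) and (3*p + 2*c - 1 > 0 -> 2*mem[1] - 2 < -9) must hold; in canonical form it is (2*arr[0] + p <= 0 or j > -15) and (2*c + 3*p > 1 -> 2*mem[1] < -7).
Before havoc p: forall p_1. ((2*arr[0] + p_1 <= 0 or j > -15) and (2*c + 3*p_1 > 1 -> 2*mem[1] < -7))
Before j := p + 2*mem[c + 3] + 2: forall p_1. ((2*arr[0] + p_1 <= 0 or 2*mem[c + 3] + p > -17) and (2*c + 3*p_1 > 1 -> 2*mem[1] < -7))
Before mem[m + 1] := c - 2: forall p_1. ((2*arr[0] + p_1 <= 0 or 2*store(mem, m + 1, c - 2)[c + 3] + p > -17) and (2*c + 3*p_1 > 1 -> 2*store(mem, m + 1, c - 2)[1] < -7))
Answer: WP = forall p_1. ((2*arr[0] + p_1 <= 0 or 2*store(mem, m + 1, c - 2)[c + 3] + p > -17) and (2*c + 3*p_1 > 1 -> 2*store(mem, m + 1, c - 2)[1] < -7))


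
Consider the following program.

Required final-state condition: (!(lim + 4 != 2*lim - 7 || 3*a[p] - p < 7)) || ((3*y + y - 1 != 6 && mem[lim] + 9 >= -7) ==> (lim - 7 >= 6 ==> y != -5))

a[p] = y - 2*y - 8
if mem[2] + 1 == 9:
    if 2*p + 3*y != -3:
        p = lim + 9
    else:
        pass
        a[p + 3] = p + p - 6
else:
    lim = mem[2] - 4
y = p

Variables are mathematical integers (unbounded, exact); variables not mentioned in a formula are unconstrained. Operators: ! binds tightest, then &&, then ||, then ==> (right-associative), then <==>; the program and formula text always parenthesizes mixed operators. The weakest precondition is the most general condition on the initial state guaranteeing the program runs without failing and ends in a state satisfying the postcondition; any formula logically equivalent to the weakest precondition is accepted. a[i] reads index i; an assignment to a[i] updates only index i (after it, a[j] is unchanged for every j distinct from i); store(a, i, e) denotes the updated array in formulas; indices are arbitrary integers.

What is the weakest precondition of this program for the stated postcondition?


Working backward. After the program, the postcondition (!(lim + 4 != 2*lim - 7 || 3*a[p] - p < 7)) || ((3*y + y - 1 != 6 && mem[lim] + 9 >= -7) ==> (lim - 7 >= 6 ==> y != -5)) must hold; in canonical form it is (!(lim != 11 || 3*a[p] < p + 7)) || ((4*y != 7 && mem[lim] >= -16) ==> (lim >= 13 ==> y != -5)).
Before y := p: (!(lim != 11 || 3*a[p] < p + 7)) || ((4*p != 7 && mem[lim] >= -16) ==> (lim >= 13 ==> p != -5))
Then branch requires (2*p + 3*y != -3 ==> ((!(lim != 11 || 3*a[lim + 9] < lim + 16)) || ((4*lim != -29 && mem[lim] >= -16) ==> (lim >= 13 ==> lim != -14)))) && ((!(2*p + 3*y != -3)) ==> ((!(lim != 11 || 3*store(a, p + 3, 2*p - 6)[p] < p + 7)) || ((4*p != 7 && mem[lim] >= -16) ==> (lim >= 13 ==> p != -5)))); else branch requires (!(mem[2] != 15 || 3*a[p] < p + 7)) || ((4*p != 7 && mem[mem[2] - 4] >= -16) ==> (mem[2] >= 17 ==> p != -5)).
Before the if: (mem[2] == 8 ==> ((2*p + 3*y != -3 ==> ((!(lim != 11 || 3*a[lim + 9] < lim + 16)) || ((4*lim != -29 && mem[lim] >= -16) ==> (lim >= 13 ==> lim != -14)))) && ((!(2*p + 3*y != -3)) ==> ((!(lim != 11 || 3*store(a, p + 3, 2*p - 6)[p] < p + 7)) || ((4*p != 7 && mem[lim] >= -16) ==> (lim >= 13 ==> p != -5)))))) && ((!(mem[2] == 8)) ==> ((!(mem[2] != 15 || 3*a[p] < p + 7)) || ((4*p != 7 && mem[mem[2] - 4] >= -16) ==> (mem[2] >= 17 ==> p != -5))))
Before a[p] := y - 2*y - 8: (mem[2] == 8 ==> ((2*p + 3*y != -3 ==> ((!(lim != 11 || 3*store(a, p, -y - 8)[lim + 9] < lim + 16)) || ((4*lim != -29 && mem[lim] >= -16) ==> (lim >= 13 ==> lim != -14)))) && ((!(2*p + 3*y != -3)) ==> ((!(lim != 11 || 3*store(store(a, p, -y - 8), p + 3, 2*p - 6)[p] < p + 7)) || ((4*p != 7 && mem[lim] >= -16) ==> (lim >= 13 ==> p != -5)))))) && ((!(mem[2] == 8)) ==> ((!(mem[2] != 15 || 3*store(a, p, -y - 8)[p] < p + 7)) || ((4*p != 7 && mem[mem[2] - 4] >= -16) ==> (mem[2] >= 17 ==> p != -5))))
Answer: WP = (mem[2] == 8 ==> ((2*p + 3*y != -3 ==> ((!(lim != 11 || 3*store(a, p, -y - 8)[lim + 9] < lim + 16)) || ((4*lim != -29 && mem[lim] >= -16) ==> (lim >= 13 ==> lim != -14)))) && ((!(2*p + 3*y != -3)) ==> ((!(lim != 11 || 3*store(store(a, p, -y - 8), p + 3, 2*p - 6)[p] < p + 7)) || ((4*p != 7 && mem[lim] >= -16) ==> (lim >= 13 ==> p != -5)))))) && ((!(mem[2] == 8)) ==> ((!(mem[2] != 15 || 3*store(a, p, -y - 8)[p] < p + 7)) || ((4*p != 7 && mem[mem[2] - 4] >= -16) ==> (mem[2] >= 17 ==> p != -5))))


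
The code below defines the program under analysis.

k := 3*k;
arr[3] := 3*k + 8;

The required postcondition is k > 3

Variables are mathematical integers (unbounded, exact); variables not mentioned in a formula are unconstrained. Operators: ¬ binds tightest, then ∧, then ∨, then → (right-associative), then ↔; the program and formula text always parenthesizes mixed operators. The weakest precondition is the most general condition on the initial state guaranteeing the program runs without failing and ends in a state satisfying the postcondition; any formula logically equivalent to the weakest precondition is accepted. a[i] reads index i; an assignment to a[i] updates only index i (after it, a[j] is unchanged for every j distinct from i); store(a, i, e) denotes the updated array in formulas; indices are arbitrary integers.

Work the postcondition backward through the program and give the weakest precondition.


Working backward. After the program, k > 3 must hold.
Before arr[3] := 3*k + 8: k > 3
Before k := 3*k: 3*k > 3
Answer: WP = 3*k > 3


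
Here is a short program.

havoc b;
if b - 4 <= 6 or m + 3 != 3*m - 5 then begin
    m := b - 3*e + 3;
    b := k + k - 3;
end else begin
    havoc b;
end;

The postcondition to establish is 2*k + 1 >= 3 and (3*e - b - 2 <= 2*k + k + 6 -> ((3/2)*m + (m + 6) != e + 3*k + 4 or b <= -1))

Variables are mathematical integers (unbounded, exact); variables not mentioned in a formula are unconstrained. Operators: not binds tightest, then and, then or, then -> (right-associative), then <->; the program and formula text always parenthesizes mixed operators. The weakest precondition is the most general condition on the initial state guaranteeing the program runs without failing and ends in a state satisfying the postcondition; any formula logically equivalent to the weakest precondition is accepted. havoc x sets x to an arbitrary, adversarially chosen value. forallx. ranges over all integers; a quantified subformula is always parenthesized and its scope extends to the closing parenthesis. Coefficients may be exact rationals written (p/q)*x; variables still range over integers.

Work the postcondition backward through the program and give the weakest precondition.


Working backward. After the program, the postcondition 2*k + 1 >= 3 and (3*e - b - 2 <= 2*k + k + 6 -> ((3/2)*m + (m + 6) != e + 3*k + 4 or b <= -1)) must hold; in canonical form it is 2*k >= 2 and (3*e <= b + 3*k + 8 -> ((5/2)*m != e + 3*k - 2 or b <= -1)).
Then branch requires 2*k >= 2 and (3*e <= 5*k + 5 -> ((5/2)*b != (17/2)*e + 3*k - 19/2 or 2*k <= 2)); else branch requires forall b_1. (2*k >= 2 and (3*e <= b_1 + 3*k + 8 -> ((5/2)*m != e + 3*k - 2 or b_1 <= -1))).
Before the if: ((b <= 10 or 2*m != 8) -> (2*k >= 2 and (3*e <= 5*k + 5 -> ((5/2)*b != (17/2)*e + 3*k - 19/2 or 2*k <= 2)))) and ((not (b <= 10 or 2*m != 8)) -> (forall b_1. (2*k >= 2 and (3*e <= b_1 + 3*k + 8 -> ((5/2)*m != e + 3*k - 2 or b_1 <= -1)))))
Before havoc b: forall b_2. (((b_2 <= 10 or 2*m != 8) -> (2*k >= 2 and (3*e <= 5*k + 5 -> ((5/2)*b_2 != (17/2)*e + 3*k - 19/2 or 2*k <= 2)))) and ((not (b_2 <= 10 or 2*m != 8)) -> (forall b_1. (2*k >= 2 and (3*e <= b_1 + 3*k + 8 -> ((5/2)*m != e + 3*k - 2 or b_1 <= -1))))))
Answer: WP = forall b_2. (((b_2 <= 10 or 2*m != 8) -> (2*k >= 2 and (3*e <= 5*k + 5 -> ((5/2)*b_2 != (17/2)*e + 3*k - 19/2 or 2*k <= 2)))) and ((not (b_2 <= 10 or 2*m != 8)) -> (forall b_1. (2*k >= 2 and (3*e <= b_1 + 3*k + 8 -> ((5/2)*m != e + 3*k - 2 or b_1 <= -1))))))


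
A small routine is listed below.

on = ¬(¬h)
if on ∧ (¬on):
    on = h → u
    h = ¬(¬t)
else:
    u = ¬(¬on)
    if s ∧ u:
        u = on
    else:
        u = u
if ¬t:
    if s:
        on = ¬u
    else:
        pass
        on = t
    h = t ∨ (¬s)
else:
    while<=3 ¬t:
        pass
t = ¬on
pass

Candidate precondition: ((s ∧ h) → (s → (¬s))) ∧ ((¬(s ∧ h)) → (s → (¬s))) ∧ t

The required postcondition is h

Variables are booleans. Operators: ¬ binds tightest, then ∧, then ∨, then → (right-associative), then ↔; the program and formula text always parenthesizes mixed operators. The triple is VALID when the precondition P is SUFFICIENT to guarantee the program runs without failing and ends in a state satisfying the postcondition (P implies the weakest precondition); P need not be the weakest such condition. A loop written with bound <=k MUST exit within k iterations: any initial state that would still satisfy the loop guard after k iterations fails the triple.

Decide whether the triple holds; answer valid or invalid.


Working backward. After the program, h must hold.
Before skip: h
Before t := ¬on: h
Then branch requires (s → (t ∨ (¬s))) ∧ ((¬s) → (t ∨ (¬s))); else branch requires ((¬t) → (((¬t) → (((¬t) → (t ∧ h)) ∧ (t → h))) ∧ (t → h))) ∧ (t → h).
Before the if: ((¬t) → ((s → (t ∨ (¬s))) ∧ ((¬s) → (t ∨ (¬s))))) ∧ (t → (((¬t) → (((¬t) → (((¬t) → (t ∧ h)) ∧ (t → h))) ∧ (t → h))) ∧ (t → h)))
Then branch requires ((¬t) → ((s → (t ∨ (¬s))) ∧ ((¬s) → (t ∨ (¬s))))) ∧ (t → ((¬t) → ((¬t) → ((¬t) → t)))); else branch requires ((s ∧ on) → (((¬t) → ((s → (t ∨ (¬s))) ∧ ((¬s) → (t ∨ (¬s))))) ∧ (t → (((¬t) → (((¬t) → (((¬t) → (t ∧ h)) ∧ (t → h))) ∧ (t → h))) ∧ (t → h))))) ∧ ((¬(s ∧ on)) → (((¬t) → ((s → (t ∨ (¬s))) ∧ ((¬s) → (t ∨ (¬s))))) ∧ (t → (((¬t) → (((¬t) → (((¬t) → (t ∧ h)) ∧ (t → h))) ∧ (t → h))) ∧ (t → h))))).
Before the if: ((s ∧ on) → (((¬t) → ((s → (t ∨ (¬s))) ∧ ((¬s) → (t ∨ (¬s))))) ∧ (t → (((¬t) → (((¬t) → (((¬t) → (t ∧ h)) ∧ (t → h))) ∧ (t → h))) ∧ (t → h))))) ∧ ((¬(s ∧ on)) → (((¬t) → ((s → (t ∨ (¬s))) ∧ ((¬s) → (t ∨ (¬s))))) ∧ (t → (((¬t) → (((¬t) → (((¬t) → (t ∧ h)) ∧ (t → h))) ∧ (t → h))) ∧ (t → h)))))
Before on := ¬(¬h): ((s ∧ h) → (((¬t) → ((s → (t ∨ (¬s))) ∧ ((¬s) → (t ∨ (¬s))))) ∧ (t → (((¬t) → (((¬t) → (((¬t) → (t ∧ h)) ∧ (t → h))) ∧ (t → h))) ∧ (t → h))))) ∧ ((¬(s ∧ h)) → (((¬t) → ((s → (t ∨ (¬s))) ∧ ((¬s) → (t ∨ (¬s))))) ∧ (t → (((¬t) → (((¬t) → (((¬t) → (t ∧ h)) ∧ (t → h))) ∧ (t → h))) ∧ (t → h)))))
The weakest precondition is ((s ∧ h) → (((¬t) → ((s → (t ∨ (¬s))) ∧ ((¬s) → (t ∨ (¬s))))) ∧ (t → (((¬t) → (((¬t) → (((¬t) → (t ∧ h)) ∧ (t → h))) ∧ (t → h))) ∧ (t → h))))) ∧ ((¬(s ∧ h)) → (((¬t) → ((s → (t ∨ (¬s))) ∧ ((¬s) → (t ∨ (¬s))))) ∧ (t → (((¬t) → (((¬t) → (((¬t) → (t ∧ h)) ∧ (t → h))) ∧ (t → h))) ∧ (t → h))))).
Check whether ((s ∧ h) → (s → (¬s))) ∧ ((¬(s ∧ h)) → (s → (¬s))) ∧ t implies it.
Countermodel: at the initial state h = false, s = false, t = true, the precondition holds but the weakest precondition fails.
Answer: invalid


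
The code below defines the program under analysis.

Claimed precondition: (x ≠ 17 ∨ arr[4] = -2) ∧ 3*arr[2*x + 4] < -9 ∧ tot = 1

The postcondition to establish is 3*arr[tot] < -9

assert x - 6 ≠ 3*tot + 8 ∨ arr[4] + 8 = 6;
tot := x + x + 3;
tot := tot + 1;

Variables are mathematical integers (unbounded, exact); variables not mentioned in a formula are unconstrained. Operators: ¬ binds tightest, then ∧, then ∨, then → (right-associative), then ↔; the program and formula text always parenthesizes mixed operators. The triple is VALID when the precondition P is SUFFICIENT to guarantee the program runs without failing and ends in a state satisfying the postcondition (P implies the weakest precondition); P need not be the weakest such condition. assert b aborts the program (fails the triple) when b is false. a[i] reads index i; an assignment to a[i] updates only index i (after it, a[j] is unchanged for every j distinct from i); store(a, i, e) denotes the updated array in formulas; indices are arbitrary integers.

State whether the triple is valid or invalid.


Working backward. After the program, 3*arr[tot] < -9 must hold.
Before tot := tot + 1: 3*arr[tot + 1] < -9
Before tot := x + x + 3: 3*arr[2*x + 4] < -9
Before assert x - 6 ≠ 3*tot + 8 ∨ arr[4] + 8 = 6: (x ≠ 3*tot + 14 ∨ arr[4] = -2) ∧ 3*arr[2*x + 4] < -9
The weakest precondition is (x ≠ 3*tot + 14 ∨ arr[4] = -2) ∧ 3*arr[2*x + 4] < -9.
Check whether (x ≠ 17 ∨ arr[4] = -2) ∧ 3*arr[2*x + 4] < -9 ∧ tot = 1 implies it.
Every state satisfying the precondition satisfies the weakest precondition: the implication holds.
Answer: valid
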